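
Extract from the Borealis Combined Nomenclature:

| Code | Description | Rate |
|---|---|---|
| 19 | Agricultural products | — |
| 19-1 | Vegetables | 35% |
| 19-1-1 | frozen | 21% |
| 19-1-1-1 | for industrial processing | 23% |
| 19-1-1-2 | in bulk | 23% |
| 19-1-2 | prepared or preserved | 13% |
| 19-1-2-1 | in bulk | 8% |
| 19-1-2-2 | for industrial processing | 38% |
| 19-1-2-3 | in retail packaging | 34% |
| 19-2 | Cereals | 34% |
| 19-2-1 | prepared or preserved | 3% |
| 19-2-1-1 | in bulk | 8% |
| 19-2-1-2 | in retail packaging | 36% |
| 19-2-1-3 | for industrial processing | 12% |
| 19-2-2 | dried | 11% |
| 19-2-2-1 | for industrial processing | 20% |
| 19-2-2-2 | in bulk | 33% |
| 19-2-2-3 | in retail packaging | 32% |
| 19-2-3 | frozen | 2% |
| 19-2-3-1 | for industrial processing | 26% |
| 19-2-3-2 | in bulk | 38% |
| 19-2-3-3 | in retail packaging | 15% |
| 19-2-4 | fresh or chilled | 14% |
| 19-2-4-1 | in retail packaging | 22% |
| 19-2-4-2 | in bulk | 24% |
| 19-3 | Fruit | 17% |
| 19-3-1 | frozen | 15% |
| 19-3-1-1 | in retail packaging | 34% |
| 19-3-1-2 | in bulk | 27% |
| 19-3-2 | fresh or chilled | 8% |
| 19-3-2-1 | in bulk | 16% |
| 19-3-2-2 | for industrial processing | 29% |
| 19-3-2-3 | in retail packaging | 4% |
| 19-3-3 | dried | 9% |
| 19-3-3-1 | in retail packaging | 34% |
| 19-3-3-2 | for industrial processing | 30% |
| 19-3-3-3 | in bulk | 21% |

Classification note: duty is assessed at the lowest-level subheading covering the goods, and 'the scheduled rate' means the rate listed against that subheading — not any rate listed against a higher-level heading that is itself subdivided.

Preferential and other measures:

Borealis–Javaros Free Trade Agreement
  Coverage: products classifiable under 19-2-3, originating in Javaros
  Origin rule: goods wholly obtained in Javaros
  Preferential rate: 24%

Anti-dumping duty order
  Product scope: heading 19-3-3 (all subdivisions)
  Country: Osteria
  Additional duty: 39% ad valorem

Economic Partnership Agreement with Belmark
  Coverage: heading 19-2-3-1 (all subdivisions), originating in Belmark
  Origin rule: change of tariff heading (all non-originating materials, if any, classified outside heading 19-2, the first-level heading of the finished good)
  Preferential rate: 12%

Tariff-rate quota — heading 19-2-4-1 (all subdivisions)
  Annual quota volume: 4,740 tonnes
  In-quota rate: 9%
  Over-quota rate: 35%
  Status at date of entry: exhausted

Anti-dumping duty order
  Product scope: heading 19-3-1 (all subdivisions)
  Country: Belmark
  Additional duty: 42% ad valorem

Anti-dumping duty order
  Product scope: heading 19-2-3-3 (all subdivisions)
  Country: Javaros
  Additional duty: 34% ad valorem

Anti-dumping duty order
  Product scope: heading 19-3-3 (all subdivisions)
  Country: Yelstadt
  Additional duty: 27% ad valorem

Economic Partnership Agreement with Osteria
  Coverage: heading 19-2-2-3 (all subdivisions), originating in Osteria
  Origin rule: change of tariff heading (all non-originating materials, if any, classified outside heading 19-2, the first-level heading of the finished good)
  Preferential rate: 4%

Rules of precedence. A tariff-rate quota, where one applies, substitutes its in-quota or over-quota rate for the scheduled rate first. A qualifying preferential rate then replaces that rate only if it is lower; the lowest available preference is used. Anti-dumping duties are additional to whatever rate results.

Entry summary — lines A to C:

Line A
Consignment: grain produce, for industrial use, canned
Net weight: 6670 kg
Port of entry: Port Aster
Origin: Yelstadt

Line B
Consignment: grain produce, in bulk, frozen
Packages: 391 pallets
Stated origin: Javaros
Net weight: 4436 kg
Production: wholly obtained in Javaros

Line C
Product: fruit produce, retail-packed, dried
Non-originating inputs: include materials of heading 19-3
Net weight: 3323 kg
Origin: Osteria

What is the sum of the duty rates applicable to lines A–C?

Line A: grain → 19-2; canned → 19-2-1; for industrial use → 19-2-1-3. Scheduled 12%. No special measure applies. → 12%.
Line B: grain → 19-2; frozen → 19-2-3; in bulk → 19-2-3-2. Scheduled 38%. Javaros agreement on 19-2-3: wholly obtained → 24% available; preferential 24%. → 24%.
Line C: fruit → 19-3; dried → 19-3-3; retail-packed → 19-3-3-1. Scheduled 34%. Osteria agreement on 19-2-2-3: 19-3-3-1 not covered; anti-dumping (Osteria, 19-3-3): +39%; total 34% + 39% = 73%. → 73%.
Sum: 12% + 24% + 73% = 109%.

109%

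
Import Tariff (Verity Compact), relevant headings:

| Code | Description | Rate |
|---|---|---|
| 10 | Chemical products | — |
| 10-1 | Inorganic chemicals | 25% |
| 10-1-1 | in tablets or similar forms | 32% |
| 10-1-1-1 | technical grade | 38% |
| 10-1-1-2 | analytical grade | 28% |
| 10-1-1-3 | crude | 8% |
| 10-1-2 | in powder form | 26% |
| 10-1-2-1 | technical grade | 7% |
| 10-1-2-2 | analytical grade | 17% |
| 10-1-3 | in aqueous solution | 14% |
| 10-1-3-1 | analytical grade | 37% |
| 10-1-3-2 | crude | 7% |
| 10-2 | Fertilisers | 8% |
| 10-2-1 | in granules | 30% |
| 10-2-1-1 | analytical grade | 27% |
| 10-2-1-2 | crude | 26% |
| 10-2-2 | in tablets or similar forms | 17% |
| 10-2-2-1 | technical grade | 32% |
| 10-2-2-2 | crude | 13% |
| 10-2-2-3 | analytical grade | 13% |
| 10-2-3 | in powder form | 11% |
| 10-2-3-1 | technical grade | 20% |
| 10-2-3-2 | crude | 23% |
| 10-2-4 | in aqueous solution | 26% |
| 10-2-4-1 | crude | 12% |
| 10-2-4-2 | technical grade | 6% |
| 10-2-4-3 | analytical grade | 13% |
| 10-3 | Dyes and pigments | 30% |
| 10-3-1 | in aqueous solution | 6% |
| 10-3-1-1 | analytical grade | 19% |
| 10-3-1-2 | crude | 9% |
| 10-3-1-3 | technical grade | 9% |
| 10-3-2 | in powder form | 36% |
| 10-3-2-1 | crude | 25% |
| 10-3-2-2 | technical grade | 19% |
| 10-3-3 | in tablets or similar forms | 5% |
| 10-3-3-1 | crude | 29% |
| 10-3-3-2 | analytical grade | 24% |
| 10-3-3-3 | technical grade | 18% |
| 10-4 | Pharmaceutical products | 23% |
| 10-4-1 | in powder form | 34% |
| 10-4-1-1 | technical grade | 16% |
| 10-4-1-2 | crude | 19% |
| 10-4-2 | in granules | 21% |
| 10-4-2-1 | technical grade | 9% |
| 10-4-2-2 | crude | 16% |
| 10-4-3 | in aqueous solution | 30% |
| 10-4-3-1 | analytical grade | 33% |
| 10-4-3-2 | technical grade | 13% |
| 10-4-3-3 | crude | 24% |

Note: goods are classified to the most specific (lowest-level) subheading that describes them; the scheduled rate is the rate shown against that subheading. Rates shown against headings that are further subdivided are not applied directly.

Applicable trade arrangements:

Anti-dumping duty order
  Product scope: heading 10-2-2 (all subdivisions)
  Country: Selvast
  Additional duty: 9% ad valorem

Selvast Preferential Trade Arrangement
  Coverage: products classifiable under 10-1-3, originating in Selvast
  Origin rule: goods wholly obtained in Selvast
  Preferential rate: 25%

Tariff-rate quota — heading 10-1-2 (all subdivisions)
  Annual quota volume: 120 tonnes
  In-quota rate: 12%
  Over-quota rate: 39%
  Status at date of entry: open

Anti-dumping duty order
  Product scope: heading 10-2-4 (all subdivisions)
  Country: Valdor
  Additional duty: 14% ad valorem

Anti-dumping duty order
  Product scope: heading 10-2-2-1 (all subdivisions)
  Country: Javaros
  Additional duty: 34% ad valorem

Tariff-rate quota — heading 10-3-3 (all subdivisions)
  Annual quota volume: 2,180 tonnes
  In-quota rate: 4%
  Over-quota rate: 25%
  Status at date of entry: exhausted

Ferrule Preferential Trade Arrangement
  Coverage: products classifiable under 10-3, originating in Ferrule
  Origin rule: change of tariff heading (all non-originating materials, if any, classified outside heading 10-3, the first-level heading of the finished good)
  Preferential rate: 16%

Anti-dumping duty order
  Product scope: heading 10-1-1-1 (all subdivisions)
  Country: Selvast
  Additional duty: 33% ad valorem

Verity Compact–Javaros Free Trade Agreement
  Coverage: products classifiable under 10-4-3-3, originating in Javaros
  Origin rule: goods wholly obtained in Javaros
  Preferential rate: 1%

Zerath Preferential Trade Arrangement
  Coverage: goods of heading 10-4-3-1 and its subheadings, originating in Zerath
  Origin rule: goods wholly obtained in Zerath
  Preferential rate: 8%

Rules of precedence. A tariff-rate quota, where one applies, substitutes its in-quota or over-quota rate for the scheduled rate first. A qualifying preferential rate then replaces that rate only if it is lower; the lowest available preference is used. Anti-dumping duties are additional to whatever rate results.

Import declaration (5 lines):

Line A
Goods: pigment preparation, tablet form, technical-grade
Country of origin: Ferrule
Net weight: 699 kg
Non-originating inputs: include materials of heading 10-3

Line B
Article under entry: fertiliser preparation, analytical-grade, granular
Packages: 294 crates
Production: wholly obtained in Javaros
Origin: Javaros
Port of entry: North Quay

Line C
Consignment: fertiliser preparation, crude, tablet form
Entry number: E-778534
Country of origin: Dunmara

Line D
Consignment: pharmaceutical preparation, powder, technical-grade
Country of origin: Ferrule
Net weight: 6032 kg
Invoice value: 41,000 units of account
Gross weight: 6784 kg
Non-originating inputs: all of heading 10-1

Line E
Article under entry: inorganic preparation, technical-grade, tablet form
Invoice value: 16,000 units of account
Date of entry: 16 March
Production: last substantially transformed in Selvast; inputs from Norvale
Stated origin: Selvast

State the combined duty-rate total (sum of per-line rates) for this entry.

Line A: pigment → 10-3; tablet form → 10-3-3; technical-grade → 10-3-3-3. Scheduled 18%. quota on 10-3-3 exhausted → over-quota 25%; Ferrule agreement on 10-3: CTH not met. → 25%.
Line B: fertiliser → 10-2; granular → 10-2-1; analytical-grade → 10-2-1-1. Scheduled 27%. Javaros agreement on 10-4-3-3: 10-2-1-1 not covered. → 27%.
Line C: fertiliser → 10-2; tablet form → 10-2-2; crude → 10-2-2-2. Scheduled 13%. No special measure applies. → 13%.
Line D: pharmaceutical → 10-4; powder → 10-4-1; technical-grade → 10-4-1-1. Scheduled 16%. Ferrule agreement on 10-3: 10-4-1-1 not covered. → 16%.
Line E: inorganic → 10-1; tablet form → 10-1-1; technical-grade → 10-1-1-1. Scheduled 38%. Selvast agreement on 10-1-3: 10-1-1-1 not covered; anti-dumping (Selvast, 10-1-1-1): +33%; total 38% + 33% = 71%. → 71%.
Sum: 25% + 27% + 13% + 16% + 71% = 152%.

152%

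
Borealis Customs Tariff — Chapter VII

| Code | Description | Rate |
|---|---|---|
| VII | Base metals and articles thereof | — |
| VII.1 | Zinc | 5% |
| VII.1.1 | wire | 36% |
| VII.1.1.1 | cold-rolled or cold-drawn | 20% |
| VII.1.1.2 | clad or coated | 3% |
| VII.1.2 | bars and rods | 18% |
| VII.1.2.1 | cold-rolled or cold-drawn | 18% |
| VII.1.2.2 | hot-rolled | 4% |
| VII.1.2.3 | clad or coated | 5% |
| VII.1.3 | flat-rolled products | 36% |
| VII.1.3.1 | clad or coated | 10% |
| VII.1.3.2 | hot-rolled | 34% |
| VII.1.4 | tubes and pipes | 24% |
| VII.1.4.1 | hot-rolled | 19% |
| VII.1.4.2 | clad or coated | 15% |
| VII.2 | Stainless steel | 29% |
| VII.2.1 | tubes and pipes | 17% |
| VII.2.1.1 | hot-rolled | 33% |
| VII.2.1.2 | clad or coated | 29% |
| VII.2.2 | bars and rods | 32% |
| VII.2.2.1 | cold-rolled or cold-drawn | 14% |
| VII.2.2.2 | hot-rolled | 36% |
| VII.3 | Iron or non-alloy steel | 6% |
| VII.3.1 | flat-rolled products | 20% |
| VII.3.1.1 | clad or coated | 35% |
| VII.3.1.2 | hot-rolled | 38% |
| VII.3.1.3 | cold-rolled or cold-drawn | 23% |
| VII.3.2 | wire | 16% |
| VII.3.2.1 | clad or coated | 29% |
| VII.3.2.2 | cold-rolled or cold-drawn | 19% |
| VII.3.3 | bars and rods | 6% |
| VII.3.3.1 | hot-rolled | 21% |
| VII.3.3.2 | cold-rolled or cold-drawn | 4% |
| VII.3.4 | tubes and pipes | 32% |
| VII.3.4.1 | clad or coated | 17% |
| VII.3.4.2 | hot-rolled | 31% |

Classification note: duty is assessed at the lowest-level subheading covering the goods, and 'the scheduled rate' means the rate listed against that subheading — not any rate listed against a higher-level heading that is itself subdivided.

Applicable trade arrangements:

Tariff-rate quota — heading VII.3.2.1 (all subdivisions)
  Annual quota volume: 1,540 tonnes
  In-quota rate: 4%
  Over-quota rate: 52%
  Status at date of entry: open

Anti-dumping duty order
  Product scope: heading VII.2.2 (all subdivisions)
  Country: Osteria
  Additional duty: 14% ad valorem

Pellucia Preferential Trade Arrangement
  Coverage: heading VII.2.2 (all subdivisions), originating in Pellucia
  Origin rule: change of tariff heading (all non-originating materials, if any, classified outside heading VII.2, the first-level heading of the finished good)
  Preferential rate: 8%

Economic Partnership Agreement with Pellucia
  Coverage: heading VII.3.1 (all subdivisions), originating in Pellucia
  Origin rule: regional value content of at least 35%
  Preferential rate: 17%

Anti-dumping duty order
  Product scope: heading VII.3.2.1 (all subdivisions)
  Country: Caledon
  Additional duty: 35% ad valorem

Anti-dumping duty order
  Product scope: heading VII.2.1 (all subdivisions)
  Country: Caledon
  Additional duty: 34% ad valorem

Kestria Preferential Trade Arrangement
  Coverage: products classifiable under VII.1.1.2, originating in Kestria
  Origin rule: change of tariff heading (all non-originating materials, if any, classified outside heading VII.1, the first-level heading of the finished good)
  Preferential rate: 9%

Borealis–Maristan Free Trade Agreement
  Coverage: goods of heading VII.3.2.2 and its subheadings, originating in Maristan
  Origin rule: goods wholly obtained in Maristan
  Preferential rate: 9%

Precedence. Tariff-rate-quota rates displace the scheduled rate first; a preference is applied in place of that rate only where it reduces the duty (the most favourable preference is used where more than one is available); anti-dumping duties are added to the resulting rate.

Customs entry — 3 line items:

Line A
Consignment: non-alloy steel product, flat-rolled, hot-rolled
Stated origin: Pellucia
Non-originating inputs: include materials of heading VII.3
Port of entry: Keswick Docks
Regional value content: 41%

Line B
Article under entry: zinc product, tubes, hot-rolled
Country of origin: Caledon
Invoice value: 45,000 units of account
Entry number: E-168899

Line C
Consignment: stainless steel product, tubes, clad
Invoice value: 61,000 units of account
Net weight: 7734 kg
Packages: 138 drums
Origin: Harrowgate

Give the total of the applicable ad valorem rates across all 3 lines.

Line A: non-alloy steel → VII.3; flat-rolled → VII.3.1; hot-rolled → VII.3.1.2. Scheduled 38%. Pellucia agreement on VII.2.2: VII.3.1.2 not covered; Pellucia agreement on VII.3.1: RVC ≥ 35% → 17% available; preferential 17%. → 17%.
Line B: zinc → VII.1; tubes → VII.1.4; hot-rolled → VII.1.4.1. Scheduled 19%. No special measure applies. → 19%.
Line C: stainless steel → VII.2; tubes → VII.2.1; clad → VII.2.1.2. Scheduled 29%. No special measure applies. → 29%.
Sum: 17% + 19% + 29% = 65%.

65%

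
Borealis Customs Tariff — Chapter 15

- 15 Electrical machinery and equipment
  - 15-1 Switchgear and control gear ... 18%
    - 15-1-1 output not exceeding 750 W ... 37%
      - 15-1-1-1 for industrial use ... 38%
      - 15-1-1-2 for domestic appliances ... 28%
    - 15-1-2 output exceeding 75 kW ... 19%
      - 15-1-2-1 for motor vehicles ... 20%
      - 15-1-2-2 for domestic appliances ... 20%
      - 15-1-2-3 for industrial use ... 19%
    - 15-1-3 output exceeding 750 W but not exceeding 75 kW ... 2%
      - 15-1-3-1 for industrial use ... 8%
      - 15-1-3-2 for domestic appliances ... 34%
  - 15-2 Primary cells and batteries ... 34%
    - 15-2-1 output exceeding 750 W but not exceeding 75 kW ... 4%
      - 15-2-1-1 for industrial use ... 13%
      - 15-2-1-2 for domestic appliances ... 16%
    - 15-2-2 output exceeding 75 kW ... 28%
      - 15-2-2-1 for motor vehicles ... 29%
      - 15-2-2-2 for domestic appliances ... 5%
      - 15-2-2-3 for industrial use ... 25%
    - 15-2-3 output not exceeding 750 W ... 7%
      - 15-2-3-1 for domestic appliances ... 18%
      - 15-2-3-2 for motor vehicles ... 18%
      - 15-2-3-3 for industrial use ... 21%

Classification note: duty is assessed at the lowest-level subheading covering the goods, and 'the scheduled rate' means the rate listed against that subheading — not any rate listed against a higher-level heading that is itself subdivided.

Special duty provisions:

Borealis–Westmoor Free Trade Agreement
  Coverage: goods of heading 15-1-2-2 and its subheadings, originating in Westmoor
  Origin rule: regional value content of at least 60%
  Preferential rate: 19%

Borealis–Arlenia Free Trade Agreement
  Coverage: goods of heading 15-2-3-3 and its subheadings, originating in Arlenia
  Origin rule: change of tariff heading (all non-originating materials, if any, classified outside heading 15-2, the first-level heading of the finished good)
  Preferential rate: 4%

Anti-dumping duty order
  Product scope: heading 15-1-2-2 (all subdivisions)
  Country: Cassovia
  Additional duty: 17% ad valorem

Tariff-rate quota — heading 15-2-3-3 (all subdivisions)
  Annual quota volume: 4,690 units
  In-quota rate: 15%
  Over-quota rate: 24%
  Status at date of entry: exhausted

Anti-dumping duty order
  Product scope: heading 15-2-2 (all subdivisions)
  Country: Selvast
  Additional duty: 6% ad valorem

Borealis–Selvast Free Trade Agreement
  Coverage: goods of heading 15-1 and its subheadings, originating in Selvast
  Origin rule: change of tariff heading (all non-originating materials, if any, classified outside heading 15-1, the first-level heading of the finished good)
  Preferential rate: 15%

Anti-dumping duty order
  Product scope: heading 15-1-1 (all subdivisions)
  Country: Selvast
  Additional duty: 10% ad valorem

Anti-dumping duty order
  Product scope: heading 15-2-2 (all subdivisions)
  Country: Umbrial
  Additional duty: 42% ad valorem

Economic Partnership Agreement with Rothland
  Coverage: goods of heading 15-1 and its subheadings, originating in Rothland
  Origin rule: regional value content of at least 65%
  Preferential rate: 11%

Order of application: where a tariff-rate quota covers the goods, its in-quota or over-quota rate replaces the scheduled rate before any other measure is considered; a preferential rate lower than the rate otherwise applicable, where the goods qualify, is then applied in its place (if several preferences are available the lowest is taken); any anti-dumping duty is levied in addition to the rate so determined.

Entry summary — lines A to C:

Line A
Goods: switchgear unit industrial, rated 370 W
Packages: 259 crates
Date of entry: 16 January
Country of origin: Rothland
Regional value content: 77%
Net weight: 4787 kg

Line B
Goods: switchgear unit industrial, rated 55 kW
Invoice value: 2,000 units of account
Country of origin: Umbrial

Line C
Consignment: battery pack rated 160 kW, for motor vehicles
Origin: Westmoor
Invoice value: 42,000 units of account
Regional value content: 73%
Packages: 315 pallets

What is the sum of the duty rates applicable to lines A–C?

48%

Line A: switchgear unit → 15-1; rated 370 W → 15-1-1; industrial → 15-1-1-1. Scheduled 38%. Rothland agreement on 15-1: RVC ≥ 65% → 11% available; preferential 11%. → 11%.
Line B: switchgear unit → 15-1; rated 55 kW → 15-1-3; industrial → 15-1-3-1. Scheduled 8%. No special measure applies. → 8%.
Line C: battery pack → 15-2; rated 160 kW → 15-2-2; for motor vehicles → 15-2-2-1. Scheduled 29%. Westmoor agreement on 15-1-2-2: 15-2-2-1 not covered. → 29%.
Sum: 11% + 8% + 29% = 48%.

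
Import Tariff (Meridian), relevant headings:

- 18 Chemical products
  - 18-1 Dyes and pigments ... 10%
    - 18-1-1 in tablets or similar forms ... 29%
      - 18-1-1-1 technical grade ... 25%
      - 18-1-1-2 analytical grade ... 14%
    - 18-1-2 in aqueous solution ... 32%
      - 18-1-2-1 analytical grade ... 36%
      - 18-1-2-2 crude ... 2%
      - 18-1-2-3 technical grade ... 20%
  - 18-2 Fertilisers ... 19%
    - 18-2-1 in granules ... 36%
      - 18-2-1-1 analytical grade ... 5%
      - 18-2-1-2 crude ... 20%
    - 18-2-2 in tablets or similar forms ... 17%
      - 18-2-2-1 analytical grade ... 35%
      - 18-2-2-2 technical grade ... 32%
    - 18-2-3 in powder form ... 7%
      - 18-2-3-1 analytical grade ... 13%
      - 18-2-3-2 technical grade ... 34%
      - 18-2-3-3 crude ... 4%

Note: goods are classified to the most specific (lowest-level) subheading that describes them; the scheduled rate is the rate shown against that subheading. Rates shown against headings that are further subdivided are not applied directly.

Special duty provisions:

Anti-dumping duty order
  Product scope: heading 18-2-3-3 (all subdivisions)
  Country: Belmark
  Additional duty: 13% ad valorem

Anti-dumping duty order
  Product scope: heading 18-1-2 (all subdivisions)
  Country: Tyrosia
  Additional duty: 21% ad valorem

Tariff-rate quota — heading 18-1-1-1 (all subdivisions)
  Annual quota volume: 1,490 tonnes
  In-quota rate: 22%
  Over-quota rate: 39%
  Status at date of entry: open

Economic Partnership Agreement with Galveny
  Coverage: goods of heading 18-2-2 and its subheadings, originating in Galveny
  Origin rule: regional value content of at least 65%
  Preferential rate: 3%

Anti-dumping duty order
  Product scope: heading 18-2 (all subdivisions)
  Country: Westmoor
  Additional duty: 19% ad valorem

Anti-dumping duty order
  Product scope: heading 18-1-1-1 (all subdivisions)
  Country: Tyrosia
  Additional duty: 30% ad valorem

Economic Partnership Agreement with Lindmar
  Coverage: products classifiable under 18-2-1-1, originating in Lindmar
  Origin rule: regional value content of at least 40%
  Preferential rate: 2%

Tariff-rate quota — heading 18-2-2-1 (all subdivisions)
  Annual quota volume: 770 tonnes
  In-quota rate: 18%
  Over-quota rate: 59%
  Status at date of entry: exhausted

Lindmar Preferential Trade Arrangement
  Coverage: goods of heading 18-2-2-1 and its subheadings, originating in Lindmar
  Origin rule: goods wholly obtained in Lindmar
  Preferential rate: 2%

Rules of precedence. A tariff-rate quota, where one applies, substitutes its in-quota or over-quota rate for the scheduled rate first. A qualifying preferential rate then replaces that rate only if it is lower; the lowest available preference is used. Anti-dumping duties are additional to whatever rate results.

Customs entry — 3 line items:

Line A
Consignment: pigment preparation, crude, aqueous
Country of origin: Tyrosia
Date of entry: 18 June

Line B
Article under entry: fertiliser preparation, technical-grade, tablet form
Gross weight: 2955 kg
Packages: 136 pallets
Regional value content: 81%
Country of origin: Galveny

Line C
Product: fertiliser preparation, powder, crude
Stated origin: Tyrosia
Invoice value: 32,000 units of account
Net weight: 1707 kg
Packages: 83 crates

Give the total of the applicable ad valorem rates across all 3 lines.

Line A: pigment → 18-1; aqueous → 18-1-2; crude → 18-1-2-2. Scheduled 2%. anti-dumping (Tyrosia, 18-1-2): +21%; total 2% + 21% = 23%. → 23%.
Line B: fertiliser → 18-2; tablet form → 18-2-2; technical-grade → 18-2-2-2. Scheduled 32%. Galveny agreement on 18-2-2: RVC ≥ 65% → 3% available; preferential 3%. → 3%.
Line C: fertiliser → 18-2; powder → 18-2-3; crude → 18-2-3-3. Scheduled 4%. No special measure applies. → 4%.
Sum: 23% + 3% + 4% = 30%.

30%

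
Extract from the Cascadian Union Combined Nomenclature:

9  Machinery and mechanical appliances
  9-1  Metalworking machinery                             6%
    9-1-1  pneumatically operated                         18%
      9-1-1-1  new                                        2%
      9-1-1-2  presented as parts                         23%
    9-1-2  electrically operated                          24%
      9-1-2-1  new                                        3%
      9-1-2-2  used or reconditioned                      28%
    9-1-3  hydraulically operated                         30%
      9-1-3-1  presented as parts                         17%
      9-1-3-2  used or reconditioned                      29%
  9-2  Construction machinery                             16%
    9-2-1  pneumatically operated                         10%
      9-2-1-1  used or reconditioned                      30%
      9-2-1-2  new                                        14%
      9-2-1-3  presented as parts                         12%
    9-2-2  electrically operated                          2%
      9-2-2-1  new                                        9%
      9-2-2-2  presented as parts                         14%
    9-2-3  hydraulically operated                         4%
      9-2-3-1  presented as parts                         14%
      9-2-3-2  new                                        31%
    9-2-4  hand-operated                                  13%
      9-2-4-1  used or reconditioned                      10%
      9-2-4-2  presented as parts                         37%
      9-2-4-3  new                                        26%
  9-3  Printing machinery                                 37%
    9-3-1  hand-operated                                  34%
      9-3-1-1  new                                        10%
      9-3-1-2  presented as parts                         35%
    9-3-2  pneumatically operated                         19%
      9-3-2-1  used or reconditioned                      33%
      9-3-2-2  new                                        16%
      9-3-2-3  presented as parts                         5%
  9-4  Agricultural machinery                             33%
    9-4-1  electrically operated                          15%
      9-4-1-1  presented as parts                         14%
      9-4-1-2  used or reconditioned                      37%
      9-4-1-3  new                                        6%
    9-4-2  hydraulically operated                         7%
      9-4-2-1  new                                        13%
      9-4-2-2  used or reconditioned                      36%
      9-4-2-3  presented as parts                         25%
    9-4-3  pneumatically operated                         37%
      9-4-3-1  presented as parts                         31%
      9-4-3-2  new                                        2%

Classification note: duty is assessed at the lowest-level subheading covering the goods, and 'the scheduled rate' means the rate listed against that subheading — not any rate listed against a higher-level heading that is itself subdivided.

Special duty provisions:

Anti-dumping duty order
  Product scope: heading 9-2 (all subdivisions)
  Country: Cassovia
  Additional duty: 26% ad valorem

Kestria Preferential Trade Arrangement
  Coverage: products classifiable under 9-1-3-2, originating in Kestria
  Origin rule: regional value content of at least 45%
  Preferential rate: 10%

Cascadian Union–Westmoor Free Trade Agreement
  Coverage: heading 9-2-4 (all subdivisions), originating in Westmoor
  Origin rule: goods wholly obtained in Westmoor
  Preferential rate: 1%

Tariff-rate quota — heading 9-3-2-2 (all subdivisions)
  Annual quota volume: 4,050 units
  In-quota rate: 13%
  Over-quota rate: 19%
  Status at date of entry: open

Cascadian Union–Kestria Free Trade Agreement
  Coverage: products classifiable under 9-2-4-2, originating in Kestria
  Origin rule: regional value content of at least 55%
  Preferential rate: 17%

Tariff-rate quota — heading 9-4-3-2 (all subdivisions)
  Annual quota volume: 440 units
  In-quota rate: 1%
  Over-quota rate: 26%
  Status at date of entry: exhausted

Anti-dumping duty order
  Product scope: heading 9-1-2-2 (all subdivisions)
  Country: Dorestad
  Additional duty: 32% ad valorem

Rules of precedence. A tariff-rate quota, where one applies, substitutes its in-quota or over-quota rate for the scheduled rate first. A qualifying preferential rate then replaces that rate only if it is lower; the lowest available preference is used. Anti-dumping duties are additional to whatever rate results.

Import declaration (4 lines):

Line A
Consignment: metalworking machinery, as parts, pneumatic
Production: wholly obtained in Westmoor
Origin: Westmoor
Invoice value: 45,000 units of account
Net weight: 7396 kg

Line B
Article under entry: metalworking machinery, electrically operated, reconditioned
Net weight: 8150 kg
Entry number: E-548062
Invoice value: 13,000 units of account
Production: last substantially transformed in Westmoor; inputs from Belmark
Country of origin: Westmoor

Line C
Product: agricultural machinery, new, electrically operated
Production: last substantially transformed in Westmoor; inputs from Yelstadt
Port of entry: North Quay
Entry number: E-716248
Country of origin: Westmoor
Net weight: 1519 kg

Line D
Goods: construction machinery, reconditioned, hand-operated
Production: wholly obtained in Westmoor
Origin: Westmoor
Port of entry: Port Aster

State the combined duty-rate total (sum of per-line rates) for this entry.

58%

Line A: metalworking → 9-1; pneumatic → 9-1-1; as parts → 9-1-1-2. Scheduled 23%. Westmoor agreement on 9-2-4: 9-1-1-2 not covered. → 23%.
Line B: metalworking → 9-1; electrically operated → 9-1-2; reconditioned → 9-1-2-2. Scheduled 28%. Westmoor agreement on 9-2-4: 9-1-2-2 not covered. → 28%.
Line C: agricultural → 9-4; electrically operated → 9-4-1; new → 9-4-1-3. Scheduled 6%. Westmoor agreement on 9-2-4: 9-4-1-3 not covered. → 6%.
Line D: construction → 9-2; hand-operated → 9-2-4; reconditioned → 9-2-4-1. Scheduled 10%. Westmoor agreement on 9-2-4: wholly obtained → 1% available; preferential 1%. → 1%.
Sum: 23% + 28% + 6% + 1% = 58%.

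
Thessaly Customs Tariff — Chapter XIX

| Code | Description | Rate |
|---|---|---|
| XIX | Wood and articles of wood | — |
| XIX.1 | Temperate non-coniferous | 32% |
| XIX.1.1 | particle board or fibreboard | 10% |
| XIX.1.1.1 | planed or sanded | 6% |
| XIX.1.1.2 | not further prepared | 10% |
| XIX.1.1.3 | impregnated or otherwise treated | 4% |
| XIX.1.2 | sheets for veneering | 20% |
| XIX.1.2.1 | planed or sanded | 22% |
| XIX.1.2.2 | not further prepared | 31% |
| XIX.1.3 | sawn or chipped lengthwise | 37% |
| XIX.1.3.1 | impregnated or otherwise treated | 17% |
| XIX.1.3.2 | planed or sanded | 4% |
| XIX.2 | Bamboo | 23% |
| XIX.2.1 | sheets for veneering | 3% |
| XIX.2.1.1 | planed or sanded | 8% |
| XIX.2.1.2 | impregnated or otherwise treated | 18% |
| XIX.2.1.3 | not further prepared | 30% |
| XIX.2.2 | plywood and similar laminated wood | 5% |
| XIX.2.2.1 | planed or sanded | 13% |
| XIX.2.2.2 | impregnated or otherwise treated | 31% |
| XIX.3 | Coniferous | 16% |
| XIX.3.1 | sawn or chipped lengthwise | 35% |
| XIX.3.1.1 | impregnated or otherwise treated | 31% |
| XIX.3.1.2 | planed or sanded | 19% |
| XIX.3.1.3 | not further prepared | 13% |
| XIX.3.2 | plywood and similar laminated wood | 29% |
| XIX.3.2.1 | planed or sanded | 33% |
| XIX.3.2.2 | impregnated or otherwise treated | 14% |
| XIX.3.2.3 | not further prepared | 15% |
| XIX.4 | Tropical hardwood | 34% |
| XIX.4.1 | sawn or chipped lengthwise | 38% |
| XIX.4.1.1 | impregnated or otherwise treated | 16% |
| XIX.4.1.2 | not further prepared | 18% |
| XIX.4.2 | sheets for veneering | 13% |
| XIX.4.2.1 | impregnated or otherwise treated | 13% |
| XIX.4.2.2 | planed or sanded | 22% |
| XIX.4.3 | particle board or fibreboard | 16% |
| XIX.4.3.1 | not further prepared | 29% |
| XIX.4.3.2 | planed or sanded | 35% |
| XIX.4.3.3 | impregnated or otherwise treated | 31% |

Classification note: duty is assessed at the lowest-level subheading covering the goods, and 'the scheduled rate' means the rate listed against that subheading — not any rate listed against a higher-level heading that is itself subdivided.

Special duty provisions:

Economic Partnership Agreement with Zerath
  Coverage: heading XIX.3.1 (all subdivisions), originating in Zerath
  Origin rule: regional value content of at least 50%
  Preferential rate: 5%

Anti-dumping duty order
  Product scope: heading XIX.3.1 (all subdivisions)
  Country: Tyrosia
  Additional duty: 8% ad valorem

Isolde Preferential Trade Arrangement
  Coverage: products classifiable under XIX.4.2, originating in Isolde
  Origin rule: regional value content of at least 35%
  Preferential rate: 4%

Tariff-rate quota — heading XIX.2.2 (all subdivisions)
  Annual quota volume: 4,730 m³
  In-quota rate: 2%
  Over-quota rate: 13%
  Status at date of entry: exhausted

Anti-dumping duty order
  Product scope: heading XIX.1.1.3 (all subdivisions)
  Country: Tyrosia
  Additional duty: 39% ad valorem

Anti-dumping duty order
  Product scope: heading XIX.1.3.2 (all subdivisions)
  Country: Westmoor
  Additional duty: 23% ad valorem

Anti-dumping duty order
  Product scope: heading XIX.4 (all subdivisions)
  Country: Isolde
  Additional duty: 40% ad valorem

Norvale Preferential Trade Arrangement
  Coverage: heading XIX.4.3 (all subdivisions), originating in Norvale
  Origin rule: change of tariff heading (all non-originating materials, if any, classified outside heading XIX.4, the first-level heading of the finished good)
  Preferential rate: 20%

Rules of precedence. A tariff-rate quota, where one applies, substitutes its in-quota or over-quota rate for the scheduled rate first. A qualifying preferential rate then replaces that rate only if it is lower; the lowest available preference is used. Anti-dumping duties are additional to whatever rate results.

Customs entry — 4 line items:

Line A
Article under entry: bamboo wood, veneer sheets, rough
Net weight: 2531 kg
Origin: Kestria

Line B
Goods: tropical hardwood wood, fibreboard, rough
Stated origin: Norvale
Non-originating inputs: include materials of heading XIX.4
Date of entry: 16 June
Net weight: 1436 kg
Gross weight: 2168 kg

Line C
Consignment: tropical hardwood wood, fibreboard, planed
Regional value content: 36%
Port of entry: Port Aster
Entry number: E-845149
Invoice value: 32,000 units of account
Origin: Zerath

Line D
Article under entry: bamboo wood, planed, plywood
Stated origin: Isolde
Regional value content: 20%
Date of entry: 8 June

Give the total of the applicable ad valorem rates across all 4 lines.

107%

Line A: bamboo → XIX.2; veneer sheets → XIX.2.1; rough → XIX.2.1.3. Scheduled 30%. No special measure applies. → 30%.
Line B: tropical hardwood → XIX.4; fibreboard → XIX.4.3; rough → XIX.4.3.1. Scheduled 29%. Norvale agreement on XIX.4.3: CTH not met. → 29%.
Line C: tropical hardwood → XIX.4; fibreboard → XIX.4.3; planed → XIX.4.3.2. Scheduled 35%. Zerath agreement on XIX.3.1: XIX.4.3.2 not covered. → 35%.
Line D: bamboo → XIX.2; plywood → XIX.2.2; planed → XIX.2.2.1. Scheduled 13%. quota on XIX.2.2 exhausted → over-quota 13%; Isolde agreement on XIX.4.2: XIX.2.2.1 not covered. → 13%.
Sum: 30% + 29% + 35% + 13% = 107%.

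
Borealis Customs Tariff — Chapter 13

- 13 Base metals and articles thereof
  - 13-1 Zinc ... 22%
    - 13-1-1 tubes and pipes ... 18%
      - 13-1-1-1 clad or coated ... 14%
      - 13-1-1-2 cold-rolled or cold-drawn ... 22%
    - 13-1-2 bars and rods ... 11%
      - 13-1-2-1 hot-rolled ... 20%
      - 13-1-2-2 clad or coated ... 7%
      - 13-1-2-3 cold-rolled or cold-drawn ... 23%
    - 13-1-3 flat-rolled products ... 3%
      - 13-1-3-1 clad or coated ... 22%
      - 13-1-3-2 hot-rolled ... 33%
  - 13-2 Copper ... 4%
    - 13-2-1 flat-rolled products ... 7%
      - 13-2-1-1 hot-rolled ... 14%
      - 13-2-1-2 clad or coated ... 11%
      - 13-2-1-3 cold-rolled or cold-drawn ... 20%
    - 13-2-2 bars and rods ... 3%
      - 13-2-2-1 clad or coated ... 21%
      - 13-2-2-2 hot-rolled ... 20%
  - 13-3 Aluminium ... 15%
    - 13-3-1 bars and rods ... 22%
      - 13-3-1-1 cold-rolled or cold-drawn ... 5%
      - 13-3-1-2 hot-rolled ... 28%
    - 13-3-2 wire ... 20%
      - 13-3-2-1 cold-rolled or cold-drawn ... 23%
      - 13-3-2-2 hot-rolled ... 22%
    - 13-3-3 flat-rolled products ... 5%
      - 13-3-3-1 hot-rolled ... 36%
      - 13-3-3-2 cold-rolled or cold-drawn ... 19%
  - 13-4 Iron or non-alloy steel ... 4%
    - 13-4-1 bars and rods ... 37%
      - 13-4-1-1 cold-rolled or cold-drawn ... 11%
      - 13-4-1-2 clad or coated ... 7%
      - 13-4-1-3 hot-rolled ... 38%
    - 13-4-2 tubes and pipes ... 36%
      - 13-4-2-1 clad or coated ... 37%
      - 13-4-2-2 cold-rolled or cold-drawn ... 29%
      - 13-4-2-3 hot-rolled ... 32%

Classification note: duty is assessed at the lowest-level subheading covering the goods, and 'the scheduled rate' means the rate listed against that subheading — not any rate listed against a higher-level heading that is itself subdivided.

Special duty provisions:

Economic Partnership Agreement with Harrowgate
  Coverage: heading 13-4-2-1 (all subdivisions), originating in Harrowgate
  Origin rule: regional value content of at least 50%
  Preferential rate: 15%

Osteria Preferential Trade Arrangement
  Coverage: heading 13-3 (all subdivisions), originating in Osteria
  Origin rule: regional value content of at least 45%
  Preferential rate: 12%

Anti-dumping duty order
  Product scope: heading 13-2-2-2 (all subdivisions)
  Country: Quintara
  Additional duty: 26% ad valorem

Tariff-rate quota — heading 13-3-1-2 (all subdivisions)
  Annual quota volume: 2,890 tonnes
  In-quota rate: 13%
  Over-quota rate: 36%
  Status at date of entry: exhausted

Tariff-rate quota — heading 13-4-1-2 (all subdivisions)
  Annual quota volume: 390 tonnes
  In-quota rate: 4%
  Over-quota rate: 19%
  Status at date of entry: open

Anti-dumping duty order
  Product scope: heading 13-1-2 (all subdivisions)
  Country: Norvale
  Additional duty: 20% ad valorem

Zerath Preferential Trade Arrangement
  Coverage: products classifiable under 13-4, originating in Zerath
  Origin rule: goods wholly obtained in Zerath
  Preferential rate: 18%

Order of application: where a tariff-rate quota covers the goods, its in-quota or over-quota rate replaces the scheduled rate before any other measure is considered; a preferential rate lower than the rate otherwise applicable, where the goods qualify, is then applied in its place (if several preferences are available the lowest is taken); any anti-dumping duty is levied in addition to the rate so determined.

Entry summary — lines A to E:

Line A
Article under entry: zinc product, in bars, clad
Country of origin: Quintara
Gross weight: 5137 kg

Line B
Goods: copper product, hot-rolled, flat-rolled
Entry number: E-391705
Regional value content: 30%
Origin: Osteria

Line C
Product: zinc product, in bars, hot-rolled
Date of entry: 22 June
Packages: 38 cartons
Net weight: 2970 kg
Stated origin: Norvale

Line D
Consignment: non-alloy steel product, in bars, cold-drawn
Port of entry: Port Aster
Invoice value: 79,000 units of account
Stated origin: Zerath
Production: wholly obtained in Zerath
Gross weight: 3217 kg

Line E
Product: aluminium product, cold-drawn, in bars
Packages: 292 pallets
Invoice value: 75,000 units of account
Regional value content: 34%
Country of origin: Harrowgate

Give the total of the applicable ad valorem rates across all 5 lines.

Line A: zinc → 13-1; in bars → 13-1-2; clad → 13-1-2-2. Scheduled 7%. No special measure applies. → 7%.
Line B: copper → 13-2; flat-rolled → 13-2-1; hot-rolled → 13-2-1-1. Scheduled 14%. Osteria agreement on 13-3: 13-2-1-1 not covered. → 14%.
Line C: zinc → 13-1; in bars → 13-1-2; hot-rolled → 13-1-2-1. Scheduled 20%. anti-dumping (Norvale, 13-1-2): +20%; total 20% + 20% = 40%. → 40%.
Line D: non-alloy steel → 13-4; in bars → 13-4-1; cold-drawn → 13-4-1-1. Scheduled 11%. Zerath agreement on 13-4: wholly obtained → 18% available; preference 18% not lower than 11% → no reduction. → 11%.
Line E: aluminium → 13-3; in bars → 13-3-1; cold-drawn → 13-3-1-1. Scheduled 5%. Harrowgate agreement on 13-4-2-1: 13-3-1-1 not covered. → 5%.
Sum: 7% + 14% + 40% + 11% + 5% = 77%.

77%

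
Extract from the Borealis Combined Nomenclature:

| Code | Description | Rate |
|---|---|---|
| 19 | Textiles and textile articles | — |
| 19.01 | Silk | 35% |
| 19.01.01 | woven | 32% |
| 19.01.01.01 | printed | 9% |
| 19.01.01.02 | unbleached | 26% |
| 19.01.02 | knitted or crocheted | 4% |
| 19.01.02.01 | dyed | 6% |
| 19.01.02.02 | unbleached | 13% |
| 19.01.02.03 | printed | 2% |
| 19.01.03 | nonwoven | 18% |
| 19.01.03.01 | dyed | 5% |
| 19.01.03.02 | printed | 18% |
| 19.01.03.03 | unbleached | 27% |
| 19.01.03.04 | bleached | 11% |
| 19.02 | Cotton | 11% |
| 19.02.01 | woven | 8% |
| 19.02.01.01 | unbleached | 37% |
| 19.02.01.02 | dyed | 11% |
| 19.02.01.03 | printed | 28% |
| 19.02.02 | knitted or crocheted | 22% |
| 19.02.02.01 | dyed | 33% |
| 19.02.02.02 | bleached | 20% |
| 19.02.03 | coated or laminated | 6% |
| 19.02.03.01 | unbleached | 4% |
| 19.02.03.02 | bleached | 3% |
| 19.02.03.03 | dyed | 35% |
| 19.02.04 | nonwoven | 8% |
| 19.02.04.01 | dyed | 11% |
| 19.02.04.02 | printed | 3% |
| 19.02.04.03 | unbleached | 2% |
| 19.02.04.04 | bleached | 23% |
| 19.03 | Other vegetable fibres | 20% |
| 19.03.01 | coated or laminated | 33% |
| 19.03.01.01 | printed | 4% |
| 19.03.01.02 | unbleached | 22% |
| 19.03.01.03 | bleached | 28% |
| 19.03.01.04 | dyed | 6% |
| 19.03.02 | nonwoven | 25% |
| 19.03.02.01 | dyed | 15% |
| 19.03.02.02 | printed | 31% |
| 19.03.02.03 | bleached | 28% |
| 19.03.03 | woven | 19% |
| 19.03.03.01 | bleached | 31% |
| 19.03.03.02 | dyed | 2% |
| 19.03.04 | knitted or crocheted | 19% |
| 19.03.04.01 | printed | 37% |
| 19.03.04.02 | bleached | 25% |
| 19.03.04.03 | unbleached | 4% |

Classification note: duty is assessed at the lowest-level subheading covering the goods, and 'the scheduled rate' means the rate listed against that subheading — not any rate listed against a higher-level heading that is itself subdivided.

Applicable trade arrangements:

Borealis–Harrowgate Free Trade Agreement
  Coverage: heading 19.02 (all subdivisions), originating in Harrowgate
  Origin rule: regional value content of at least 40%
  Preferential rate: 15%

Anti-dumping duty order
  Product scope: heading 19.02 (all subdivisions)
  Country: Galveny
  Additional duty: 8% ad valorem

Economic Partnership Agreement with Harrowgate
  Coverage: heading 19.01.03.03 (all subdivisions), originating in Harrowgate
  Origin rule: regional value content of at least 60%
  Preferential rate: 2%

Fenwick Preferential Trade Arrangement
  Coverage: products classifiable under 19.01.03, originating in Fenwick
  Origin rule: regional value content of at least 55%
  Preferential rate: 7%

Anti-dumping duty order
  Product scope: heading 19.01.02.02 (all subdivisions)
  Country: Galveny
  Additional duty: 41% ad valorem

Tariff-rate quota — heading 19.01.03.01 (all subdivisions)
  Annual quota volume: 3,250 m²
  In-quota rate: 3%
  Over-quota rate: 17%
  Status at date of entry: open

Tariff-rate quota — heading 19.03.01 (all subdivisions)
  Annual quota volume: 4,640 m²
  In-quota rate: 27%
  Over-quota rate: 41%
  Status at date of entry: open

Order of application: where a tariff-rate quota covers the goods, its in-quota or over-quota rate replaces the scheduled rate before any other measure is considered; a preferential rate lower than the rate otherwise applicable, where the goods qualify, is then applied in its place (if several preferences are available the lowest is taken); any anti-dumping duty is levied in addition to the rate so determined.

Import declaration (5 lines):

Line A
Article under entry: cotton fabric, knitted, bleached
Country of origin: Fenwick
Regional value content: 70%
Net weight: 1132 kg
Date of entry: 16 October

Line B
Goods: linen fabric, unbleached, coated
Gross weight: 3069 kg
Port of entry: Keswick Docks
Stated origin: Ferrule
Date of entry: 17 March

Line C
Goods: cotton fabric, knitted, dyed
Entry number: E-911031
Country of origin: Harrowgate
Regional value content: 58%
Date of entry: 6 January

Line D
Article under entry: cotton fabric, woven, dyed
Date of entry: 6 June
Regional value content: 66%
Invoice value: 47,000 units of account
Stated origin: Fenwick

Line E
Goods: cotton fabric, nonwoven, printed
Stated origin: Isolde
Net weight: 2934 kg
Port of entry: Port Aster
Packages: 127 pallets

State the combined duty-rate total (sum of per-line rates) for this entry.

76%

Line A: cotton → 19.02; knitted → 19.02.02; bleached → 19.02.02.02. Scheduled 20%. Fenwick agreement on 19.01.03: 19.02.02.02 not covered. → 20%.
Line B: linen → 19.03; coated → 19.03.01; unbleached → 19.03.01.02. Scheduled 22%. quota on 19.03.01 open → in-quota 27%. → 27%.
Line C: cotton → 19.02; knitted → 19.02.02; dyed → 19.02.02.01. Scheduled 33%. Harrowgate agreement on 19.02: RVC ≥ 40% → 15% available; Harrowgate agreement on 19.01.03.03: 19.02.02.01 not covered; preferential 15%. → 15%.
Line D: cotton → 19.02; woven → 19.02.01; dyed → 19.02.01.02. Scheduled 11%. Fenwick agreement on 19.01.03: 19.02.01.02 not covered. → 11%.
Line E: cotton → 19.02; nonwoven → 19.02.04; printed → 19.02.04.02. Scheduled 3%. No special measure applies. → 3%.
Sum: 20% + 27% + 15% + 11% + 3% = 76%.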